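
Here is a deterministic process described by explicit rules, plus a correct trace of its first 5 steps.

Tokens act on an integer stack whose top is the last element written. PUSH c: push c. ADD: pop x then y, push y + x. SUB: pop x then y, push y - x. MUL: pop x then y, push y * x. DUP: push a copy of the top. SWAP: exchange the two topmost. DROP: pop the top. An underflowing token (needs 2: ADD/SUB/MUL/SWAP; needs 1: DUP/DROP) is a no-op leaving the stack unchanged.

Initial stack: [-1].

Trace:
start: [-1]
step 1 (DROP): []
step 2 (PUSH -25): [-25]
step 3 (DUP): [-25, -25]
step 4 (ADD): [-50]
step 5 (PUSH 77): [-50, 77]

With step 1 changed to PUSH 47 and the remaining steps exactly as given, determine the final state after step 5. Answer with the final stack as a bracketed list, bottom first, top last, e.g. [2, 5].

[-1, 47, -50, 77]

(re-executing from step 1 with the substitution; state before step 1: [-1])
step 1 (PUSH 47): [-1, 47]
step 2 (PUSH -25): [-1, 47, -25]
step 3 (DUP): [-1, 47, -25, -25]
step 4 (ADD): [-1, 47, -50]
step 5 (PUSH 77): [-1, 47, -50, 77]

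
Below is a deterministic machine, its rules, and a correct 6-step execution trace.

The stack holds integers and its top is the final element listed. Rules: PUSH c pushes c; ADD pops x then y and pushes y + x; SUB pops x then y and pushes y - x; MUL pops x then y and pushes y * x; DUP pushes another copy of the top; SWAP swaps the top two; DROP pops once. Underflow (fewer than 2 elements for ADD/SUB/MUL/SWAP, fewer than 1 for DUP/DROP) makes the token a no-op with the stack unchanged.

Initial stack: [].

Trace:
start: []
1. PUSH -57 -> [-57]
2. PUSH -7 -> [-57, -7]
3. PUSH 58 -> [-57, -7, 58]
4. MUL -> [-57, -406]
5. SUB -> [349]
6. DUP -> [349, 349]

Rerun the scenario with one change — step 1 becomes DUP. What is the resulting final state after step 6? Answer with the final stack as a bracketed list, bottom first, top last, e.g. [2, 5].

(re-executing from step 1 with the substitution; state before step 1: [])
1. DUP -> []
2. PUSH -7 -> [-7]
3. PUSH 58 -> [-7, 58]
4. MUL -> [-406]
5. SUB -> [-406]
6. DUP -> [-406, -406]

[-406, -406]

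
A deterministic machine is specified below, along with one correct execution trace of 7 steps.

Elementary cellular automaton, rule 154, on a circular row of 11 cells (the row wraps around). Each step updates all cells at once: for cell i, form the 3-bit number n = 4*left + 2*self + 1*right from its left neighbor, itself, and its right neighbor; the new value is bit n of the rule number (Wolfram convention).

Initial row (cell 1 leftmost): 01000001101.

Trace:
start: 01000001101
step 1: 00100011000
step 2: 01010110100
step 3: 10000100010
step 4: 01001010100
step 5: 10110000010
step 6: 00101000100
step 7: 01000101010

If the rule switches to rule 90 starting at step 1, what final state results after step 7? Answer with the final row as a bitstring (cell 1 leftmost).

00010111011

(re-executing steps 1..7 under rule 90; state before step 1: 01000001101)
step 1: 00100011100
step 2: 01010110110
step 3: 10000110111
step 4: 11001110100
step 5: 11111010011
step 6: 00001001110
step 7: 00010111011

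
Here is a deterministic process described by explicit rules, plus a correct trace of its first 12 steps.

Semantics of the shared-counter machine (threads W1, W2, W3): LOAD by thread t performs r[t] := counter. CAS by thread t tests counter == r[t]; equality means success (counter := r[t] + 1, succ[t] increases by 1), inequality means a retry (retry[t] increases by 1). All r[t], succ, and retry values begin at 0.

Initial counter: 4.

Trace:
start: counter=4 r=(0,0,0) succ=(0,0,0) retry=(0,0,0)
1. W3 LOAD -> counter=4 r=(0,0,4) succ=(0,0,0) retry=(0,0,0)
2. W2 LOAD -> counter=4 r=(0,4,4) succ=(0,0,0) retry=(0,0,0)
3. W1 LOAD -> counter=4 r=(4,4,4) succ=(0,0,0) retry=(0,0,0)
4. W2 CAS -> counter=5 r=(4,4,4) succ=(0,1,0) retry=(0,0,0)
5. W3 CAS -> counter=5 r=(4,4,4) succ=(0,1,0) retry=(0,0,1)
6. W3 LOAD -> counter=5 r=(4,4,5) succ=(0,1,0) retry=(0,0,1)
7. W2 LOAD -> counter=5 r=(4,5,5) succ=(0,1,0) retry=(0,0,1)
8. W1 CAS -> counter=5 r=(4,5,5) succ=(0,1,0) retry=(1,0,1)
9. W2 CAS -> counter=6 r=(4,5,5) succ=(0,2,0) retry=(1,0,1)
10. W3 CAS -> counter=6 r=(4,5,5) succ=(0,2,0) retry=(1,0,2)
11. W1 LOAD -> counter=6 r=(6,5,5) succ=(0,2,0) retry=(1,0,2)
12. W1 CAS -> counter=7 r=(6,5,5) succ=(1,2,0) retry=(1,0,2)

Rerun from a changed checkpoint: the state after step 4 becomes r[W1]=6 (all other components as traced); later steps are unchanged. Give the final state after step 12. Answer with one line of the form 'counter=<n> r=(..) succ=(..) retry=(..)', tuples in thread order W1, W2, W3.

counter=7 r=(6,5,5) succ=(1,2,0) retry=(1,0,2)

state after step 4 := counter=5 r=(6,4,4) succ=(0,1,0) retry=(0,0,0)
5. W3 CAS -> counter=5 r=(6,4,4) succ=(0,1,0) retry=(0,0,1)
6. W3 LOAD -> counter=5 r=(6,4,5) succ=(0,1,0) retry=(0,0,1)
7. W2 LOAD -> counter=5 r=(6,5,5) succ=(0,1,0) retry=(0,0,1)
8. W1 CAS -> counter=5 r=(6,5,5) succ=(0,1,0) retry=(1,0,1)
9. W2 CAS -> counter=6 r=(6,5,5) succ=(0,2,0) retry=(1,0,1)
10. W3 CAS -> counter=6 r=(6,5,5) succ=(0,2,0) retry=(1,0,2)
11. W1 LOAD -> counter=6 r=(6,5,5) succ=(0,2,0) retry=(1,0,2)
12. W1 CAS -> counter=7 r=(6,5,5) succ=(1,2,0) retry=(1,0,2)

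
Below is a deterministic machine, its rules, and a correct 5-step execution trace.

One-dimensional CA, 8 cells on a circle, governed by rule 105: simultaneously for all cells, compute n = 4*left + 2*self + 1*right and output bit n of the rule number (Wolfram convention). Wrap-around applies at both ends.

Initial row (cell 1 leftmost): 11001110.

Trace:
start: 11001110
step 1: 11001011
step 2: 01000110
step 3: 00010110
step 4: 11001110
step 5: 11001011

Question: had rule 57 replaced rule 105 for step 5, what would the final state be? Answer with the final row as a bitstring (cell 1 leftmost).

(re-executing step 5 under rule 57; state before step 5: 11001110)
step 5: 10101001

10101001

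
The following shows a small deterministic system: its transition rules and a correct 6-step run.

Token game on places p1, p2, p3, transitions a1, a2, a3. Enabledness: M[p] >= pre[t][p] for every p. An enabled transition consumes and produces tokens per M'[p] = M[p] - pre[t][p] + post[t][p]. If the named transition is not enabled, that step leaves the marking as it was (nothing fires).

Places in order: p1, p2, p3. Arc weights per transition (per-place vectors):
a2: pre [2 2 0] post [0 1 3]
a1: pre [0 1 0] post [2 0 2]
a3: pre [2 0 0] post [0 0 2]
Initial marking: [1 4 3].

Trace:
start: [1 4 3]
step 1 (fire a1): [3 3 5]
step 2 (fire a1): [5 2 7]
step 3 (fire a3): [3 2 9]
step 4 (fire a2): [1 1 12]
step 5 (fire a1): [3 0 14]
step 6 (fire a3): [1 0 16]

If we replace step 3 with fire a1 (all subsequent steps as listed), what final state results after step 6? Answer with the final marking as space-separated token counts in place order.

(re-executing from step 3 with the substitution; state before step 3: [5 2 7])
step 3 (fire a1): [7 1 9]
step 4 (fire a2): [7 1 9]
step 5 (fire a1): [9 0 11]
step 6 (fire a3): [7 0 13]

7 0 13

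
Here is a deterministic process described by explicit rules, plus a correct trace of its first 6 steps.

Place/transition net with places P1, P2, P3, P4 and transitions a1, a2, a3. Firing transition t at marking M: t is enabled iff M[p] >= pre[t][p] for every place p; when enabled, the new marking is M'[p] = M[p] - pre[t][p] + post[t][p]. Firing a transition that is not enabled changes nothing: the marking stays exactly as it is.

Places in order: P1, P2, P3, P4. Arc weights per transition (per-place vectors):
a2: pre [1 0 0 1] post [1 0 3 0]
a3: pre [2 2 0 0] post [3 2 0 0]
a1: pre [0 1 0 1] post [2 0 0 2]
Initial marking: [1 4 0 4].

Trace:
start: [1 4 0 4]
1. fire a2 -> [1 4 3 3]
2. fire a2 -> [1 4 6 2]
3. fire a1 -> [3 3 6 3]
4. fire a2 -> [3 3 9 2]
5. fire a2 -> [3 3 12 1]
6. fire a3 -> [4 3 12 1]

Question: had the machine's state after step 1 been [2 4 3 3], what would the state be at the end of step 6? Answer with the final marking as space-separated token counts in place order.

5 3 12 1

state after step 1 := [2 4 3 3]
2. fire a2 -> [2 4 6 2]
3. fire a1 -> [4 3 6 3]
4. fire a2 -> [4 3 9 2]
5. fire a2 -> [4 3 12 1]
6. fire a3 -> [5 3 12 1]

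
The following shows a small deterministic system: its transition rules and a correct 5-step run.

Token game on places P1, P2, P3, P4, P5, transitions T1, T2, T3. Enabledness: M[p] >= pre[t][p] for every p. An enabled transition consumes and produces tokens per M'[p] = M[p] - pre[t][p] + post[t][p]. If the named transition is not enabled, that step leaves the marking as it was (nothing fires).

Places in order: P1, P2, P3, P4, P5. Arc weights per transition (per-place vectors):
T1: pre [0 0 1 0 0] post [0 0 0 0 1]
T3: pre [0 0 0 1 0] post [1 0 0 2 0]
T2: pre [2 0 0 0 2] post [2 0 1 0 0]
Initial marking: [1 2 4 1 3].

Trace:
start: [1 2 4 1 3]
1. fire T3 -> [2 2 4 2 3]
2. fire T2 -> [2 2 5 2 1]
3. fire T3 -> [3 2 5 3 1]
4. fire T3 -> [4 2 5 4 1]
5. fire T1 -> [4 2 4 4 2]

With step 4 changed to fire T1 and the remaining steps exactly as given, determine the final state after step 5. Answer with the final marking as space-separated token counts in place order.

3 2 3 3 3

(re-executing from step 4 with the substitution; state before step 4: [3 2 5 3 1])
4. fire T1 -> [3 2 4 3 2]
5. fire T1 -> [3 2 3 3 3]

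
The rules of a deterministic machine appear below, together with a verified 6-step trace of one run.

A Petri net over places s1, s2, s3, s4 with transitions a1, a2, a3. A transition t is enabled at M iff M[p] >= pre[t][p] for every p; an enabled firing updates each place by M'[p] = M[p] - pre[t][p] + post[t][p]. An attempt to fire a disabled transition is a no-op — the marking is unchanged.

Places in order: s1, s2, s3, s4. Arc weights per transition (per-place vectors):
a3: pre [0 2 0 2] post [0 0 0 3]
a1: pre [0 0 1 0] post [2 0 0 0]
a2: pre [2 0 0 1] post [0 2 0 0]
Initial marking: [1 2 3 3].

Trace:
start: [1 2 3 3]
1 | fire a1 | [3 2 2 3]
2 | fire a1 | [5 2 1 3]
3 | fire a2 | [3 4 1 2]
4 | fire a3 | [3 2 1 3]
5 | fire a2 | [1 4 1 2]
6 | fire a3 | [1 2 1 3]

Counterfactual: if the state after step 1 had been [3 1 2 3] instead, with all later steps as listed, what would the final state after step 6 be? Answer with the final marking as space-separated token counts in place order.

state after step 1 := [3 1 2 3]
2 | fire a1 | [5 1 1 3]
3 | fire a2 | [3 3 1 2]
4 | fire a3 | [3 1 1 3]
5 | fire a2 | [1 3 1 2]
6 | fire a3 | [1 1 1 3]

1 1 1 3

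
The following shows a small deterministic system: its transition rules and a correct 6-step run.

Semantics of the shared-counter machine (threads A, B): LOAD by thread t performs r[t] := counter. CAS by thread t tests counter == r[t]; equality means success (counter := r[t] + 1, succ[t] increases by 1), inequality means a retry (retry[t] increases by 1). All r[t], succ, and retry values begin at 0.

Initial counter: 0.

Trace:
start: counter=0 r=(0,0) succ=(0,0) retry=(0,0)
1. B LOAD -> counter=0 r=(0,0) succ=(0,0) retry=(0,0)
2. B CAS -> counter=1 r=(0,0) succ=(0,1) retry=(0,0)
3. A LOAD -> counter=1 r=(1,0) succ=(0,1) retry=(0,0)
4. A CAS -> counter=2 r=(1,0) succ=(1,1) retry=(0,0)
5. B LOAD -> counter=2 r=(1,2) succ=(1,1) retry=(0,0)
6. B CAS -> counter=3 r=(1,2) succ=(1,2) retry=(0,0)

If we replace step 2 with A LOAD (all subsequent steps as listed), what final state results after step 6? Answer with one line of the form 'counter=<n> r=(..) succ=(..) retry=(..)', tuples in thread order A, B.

(re-executing from step 2 with the substitution; state before step 2: counter=0 r=(0,0) succ=(0,0) retry=(0,0))
2. A LOAD -> counter=0 r=(0,0) succ=(0,0) retry=(0,0)
3. A LOAD -> counter=0 r=(0,0) succ=(0,0) retry=(0,0)
4. A CAS -> counter=1 r=(0,0) succ=(1,0) retry=(0,0)
5. B LOAD -> counter=1 r=(0,1) succ=(1,0) retry=(0,0)
6. B CAS -> counter=2 r=(0,1) succ=(1,1) retry=(0,0)

counter=2 r=(0,1) succ=(1,1) retry=(0,0)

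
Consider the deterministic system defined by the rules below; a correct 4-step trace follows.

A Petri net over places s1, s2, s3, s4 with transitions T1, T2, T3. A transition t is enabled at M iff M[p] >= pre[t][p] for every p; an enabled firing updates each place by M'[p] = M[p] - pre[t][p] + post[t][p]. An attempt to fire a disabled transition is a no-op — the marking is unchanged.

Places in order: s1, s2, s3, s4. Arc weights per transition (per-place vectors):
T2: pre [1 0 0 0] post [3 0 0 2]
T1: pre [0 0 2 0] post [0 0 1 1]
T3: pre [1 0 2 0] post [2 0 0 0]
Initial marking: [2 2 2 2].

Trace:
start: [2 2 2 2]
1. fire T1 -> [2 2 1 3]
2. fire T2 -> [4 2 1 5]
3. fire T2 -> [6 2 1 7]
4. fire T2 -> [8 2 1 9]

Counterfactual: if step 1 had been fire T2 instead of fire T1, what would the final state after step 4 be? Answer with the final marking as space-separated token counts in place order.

10 2 2 10

(re-executing from step 1 with the substitution; state before step 1: [2 2 2 2])
1. fire T2 -> [4 2 2 4]
2. fire T2 -> [6 2 2 6]
3. fire T2 -> [8 2 2 8]
4. fire T2 -> [10 2 2 10]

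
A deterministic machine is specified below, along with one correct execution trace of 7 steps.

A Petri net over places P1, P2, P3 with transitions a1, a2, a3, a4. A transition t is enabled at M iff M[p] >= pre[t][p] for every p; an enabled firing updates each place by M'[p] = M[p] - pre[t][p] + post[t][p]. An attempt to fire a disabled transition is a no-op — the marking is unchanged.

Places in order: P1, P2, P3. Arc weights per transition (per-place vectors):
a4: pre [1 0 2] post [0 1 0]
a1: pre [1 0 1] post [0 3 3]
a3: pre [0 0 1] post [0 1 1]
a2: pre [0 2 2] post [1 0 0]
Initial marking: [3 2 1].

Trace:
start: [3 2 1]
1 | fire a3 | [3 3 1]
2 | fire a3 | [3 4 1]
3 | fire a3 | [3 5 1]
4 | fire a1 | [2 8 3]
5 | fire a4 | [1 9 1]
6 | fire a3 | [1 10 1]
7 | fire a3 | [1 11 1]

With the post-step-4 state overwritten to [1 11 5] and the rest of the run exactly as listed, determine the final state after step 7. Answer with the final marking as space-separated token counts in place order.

state after step 4 := [1 11 5]
5 | fire a4 | [0 12 3]
6 | fire a3 | [0 13 3]
7 | fire a3 | [0 14 3]

0 14 3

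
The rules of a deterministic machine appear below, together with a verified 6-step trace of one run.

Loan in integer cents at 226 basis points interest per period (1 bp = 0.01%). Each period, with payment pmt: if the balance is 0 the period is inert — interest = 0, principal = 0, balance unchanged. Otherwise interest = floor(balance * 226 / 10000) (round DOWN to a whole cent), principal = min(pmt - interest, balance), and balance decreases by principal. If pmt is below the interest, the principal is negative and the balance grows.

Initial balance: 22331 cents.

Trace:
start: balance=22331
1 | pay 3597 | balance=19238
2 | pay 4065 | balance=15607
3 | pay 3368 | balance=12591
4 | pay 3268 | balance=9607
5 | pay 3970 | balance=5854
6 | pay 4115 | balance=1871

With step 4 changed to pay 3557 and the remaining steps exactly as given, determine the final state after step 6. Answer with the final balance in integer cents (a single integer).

1568

(re-executing from step 4 with the substitution; state before step 4: balance=12591)
4 | pay 3557 | balance=9318
5 | pay 3970 | balance=5558
6 | pay 4115 | balance=1568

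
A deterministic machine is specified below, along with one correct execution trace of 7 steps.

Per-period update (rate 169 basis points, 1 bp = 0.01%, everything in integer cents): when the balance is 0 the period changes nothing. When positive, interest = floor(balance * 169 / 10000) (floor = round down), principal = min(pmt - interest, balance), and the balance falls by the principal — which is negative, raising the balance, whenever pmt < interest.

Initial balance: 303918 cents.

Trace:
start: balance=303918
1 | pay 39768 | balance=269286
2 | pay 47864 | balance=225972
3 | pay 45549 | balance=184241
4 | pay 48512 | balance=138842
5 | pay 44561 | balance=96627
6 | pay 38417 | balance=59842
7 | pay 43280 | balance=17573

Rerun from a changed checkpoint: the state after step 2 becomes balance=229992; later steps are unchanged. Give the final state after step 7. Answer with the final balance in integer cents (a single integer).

21944

state after step 2 := balance=229992
3 | pay 45549 | balance=188329
4 | pay 48512 | balance=142999
5 | pay 44561 | balance=100854
6 | pay 38417 | balance=64141
7 | pay 43280 | balance=21944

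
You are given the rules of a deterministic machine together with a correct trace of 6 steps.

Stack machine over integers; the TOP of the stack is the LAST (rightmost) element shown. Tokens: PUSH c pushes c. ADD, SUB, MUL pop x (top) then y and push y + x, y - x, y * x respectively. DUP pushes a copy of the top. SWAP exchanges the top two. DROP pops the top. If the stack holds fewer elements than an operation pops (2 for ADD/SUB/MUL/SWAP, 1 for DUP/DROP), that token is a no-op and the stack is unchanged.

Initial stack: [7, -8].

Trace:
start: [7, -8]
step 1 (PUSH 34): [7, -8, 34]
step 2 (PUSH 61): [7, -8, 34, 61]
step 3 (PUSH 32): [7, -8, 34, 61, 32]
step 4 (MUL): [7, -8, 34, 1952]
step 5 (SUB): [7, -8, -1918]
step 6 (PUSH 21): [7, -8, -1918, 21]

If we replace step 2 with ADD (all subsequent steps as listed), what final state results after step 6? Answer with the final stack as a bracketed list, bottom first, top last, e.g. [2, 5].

(re-executing from step 2 with the substitution; state before step 2: [7, -8, 34])
step 2 (ADD): [7, 26]
step 3 (PUSH 32): [7, 26, 32]
step 4 (MUL): [7, 832]
step 5 (SUB): [-825]
step 6 (PUSH 21): [-825, 21]

[-825, 21]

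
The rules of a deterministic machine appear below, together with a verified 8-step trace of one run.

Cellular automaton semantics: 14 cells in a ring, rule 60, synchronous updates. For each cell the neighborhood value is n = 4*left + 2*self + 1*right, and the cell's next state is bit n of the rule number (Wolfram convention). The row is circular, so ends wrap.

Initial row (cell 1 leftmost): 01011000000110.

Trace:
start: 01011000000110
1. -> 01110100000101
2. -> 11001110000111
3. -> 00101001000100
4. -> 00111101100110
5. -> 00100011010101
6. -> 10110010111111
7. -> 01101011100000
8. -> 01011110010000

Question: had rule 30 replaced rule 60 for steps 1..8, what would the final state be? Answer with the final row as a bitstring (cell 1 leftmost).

11110110000000

(re-executing steps 1..8 under rule 30; state before step 1: 01011000000110)
1. -> 11010100001101
2. -> 00010110011001
3. -> 10110101110111
4. -> 00100101000100
5. -> 01111101101110
6. -> 11000001001001
7. -> 00100011111111
8. -> 11110110000000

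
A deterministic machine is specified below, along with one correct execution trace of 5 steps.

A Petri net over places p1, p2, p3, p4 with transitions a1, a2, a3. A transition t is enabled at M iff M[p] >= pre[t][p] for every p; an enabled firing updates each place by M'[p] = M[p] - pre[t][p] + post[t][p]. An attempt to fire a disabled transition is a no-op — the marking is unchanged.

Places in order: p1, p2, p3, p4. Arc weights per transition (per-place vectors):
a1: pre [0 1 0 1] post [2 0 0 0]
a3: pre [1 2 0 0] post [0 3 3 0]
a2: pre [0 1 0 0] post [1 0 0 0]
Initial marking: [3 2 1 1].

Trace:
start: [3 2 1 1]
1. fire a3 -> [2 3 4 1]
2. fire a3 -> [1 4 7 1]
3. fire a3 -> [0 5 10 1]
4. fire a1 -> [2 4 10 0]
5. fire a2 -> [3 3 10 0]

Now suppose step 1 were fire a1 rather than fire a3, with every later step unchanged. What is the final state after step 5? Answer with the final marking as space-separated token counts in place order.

(re-executing from step 1 with the substitution; state before step 1: [3 2 1 1])
1. fire a1 -> [5 1 1 0]
2. fire a3 -> [5 1 1 0]
3. fire a3 -> [5 1 1 0]
4. fire a1 -> [5 1 1 0]
5. fire a2 -> [6 0 1 0]

6 0 1 0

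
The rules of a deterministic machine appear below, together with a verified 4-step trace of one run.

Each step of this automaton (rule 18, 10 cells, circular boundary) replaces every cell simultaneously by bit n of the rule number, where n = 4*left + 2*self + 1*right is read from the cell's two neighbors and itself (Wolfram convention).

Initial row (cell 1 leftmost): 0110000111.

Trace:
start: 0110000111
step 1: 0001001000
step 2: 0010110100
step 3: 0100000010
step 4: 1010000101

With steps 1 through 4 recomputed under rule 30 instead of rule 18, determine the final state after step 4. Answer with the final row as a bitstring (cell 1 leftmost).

(re-executing steps 1..4 under rule 30; state before step 1: 0110000111)
step 1: 0101001100
step 2: 1101111010
step 3: 1001000010
step 4: 1111100110

1111100110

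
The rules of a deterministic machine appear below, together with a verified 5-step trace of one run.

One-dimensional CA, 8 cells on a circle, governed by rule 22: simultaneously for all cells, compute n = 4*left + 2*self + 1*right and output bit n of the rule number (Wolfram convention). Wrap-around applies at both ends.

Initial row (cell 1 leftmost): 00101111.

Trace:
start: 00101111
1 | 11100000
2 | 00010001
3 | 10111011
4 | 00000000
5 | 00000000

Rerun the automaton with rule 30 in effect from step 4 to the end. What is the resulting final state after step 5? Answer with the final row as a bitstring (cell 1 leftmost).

01110111

(re-executing steps 4..5 under rule 30; state before step 4: 10111011)
4 | 00100010
5 | 01110111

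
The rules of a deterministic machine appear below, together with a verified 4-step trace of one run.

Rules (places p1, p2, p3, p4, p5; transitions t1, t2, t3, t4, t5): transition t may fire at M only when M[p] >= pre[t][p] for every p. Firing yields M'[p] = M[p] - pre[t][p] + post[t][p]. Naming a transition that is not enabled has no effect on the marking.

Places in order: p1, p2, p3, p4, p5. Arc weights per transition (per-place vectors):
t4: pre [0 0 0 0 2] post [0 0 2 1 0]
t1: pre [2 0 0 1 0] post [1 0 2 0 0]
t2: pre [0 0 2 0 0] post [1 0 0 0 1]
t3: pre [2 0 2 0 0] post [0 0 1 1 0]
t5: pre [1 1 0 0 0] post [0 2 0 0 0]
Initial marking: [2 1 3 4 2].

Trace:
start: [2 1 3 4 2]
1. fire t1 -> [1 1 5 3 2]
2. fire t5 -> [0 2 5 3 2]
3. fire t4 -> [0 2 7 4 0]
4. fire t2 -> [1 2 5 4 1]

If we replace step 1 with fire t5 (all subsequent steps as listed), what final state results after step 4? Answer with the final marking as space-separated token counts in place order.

1 3 3 5 1

(re-executing from step 1 with the substitution; state before step 1: [2 1 3 4 2])
1. fire t5 -> [1 2 3 4 2]
2. fire t5 -> [0 3 3 4 2]
3. fire t4 -> [0 3 5 5 0]
4. fire t2 -> [1 3 3 5 1]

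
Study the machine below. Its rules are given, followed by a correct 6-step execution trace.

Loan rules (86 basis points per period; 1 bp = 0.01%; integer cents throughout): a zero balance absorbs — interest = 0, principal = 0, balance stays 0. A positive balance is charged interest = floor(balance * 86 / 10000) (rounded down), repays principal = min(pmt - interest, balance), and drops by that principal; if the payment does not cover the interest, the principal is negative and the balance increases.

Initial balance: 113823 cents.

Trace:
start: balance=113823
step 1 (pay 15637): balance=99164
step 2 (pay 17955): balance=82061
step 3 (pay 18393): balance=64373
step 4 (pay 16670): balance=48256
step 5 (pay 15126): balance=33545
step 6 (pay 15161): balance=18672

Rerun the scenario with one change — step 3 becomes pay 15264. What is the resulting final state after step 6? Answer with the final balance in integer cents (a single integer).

21882

(re-executing from step 3 with the substitution; state before step 3: balance=82061)
step 3 (pay 15264): balance=67502
step 4 (pay 16670): balance=51412
step 5 (pay 15126): balance=36728
step 6 (pay 15161): balance=21882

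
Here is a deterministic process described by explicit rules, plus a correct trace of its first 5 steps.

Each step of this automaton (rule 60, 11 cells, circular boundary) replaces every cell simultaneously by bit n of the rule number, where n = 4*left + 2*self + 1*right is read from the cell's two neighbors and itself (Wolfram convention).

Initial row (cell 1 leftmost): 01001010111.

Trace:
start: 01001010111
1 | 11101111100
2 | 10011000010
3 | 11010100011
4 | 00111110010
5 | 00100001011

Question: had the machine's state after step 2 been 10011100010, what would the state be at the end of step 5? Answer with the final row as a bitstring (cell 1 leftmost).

00100110111

state after step 2 := 10011100010
3 | 11010010011
4 | 00111011010
5 | 00100110111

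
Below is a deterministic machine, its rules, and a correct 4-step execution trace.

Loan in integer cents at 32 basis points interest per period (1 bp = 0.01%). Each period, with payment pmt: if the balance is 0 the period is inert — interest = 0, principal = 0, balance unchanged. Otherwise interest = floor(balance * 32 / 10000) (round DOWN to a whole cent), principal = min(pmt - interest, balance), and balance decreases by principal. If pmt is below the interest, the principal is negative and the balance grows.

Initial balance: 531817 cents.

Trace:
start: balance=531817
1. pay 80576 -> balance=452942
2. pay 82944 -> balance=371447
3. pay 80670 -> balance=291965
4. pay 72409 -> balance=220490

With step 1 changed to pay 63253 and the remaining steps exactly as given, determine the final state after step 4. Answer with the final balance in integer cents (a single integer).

237980

(re-executing from step 1 with the substitution; state before step 1: balance=531817)
1. pay 63253 -> balance=470265
2. pay 82944 -> balance=388825
3. pay 80670 -> balance=309399
4. pay 72409 -> balance=237980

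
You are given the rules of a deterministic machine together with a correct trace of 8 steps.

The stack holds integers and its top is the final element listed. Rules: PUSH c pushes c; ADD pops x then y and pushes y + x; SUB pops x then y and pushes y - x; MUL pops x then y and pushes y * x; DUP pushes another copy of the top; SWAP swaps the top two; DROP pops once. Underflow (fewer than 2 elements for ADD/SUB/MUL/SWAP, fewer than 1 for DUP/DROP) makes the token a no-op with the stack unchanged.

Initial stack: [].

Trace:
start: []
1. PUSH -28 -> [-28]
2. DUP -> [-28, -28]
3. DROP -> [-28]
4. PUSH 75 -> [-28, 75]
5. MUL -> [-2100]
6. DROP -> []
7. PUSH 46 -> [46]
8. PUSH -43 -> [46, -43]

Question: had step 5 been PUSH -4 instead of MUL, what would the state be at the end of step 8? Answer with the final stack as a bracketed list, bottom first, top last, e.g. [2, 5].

[-28, 75, 46, -43]

(re-executing from step 5 with the substitution; state before step 5: [-28, 75])
5. PUSH -4 -> [-28, 75, -4]
6. DROP -> [-28, 75]
7. PUSH 46 -> [-28, 75, 46]
8. PUSH -43 -> [-28, 75, 46, -43]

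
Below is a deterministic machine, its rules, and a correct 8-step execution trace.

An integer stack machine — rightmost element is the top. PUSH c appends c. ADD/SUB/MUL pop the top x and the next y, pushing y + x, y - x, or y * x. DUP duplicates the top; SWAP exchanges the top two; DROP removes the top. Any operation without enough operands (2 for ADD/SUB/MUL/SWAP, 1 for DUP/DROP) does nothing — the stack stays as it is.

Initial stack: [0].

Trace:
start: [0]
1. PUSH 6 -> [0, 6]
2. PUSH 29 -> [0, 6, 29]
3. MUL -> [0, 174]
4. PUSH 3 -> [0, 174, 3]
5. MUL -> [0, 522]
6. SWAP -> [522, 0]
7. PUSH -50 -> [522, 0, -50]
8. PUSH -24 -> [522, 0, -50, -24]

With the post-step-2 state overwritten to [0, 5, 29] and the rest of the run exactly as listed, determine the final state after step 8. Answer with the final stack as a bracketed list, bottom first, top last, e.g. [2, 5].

[435, 0, -50, -24]

state after step 2 := [0, 5, 29]
3. MUL -> [0, 145]
4. PUSH 3 -> [0, 145, 3]
5. MUL -> [0, 435]
6. SWAP -> [435, 0]
7. PUSH -50 -> [435, 0, -50]
8. PUSH -24 -> [435, 0, -50, -24]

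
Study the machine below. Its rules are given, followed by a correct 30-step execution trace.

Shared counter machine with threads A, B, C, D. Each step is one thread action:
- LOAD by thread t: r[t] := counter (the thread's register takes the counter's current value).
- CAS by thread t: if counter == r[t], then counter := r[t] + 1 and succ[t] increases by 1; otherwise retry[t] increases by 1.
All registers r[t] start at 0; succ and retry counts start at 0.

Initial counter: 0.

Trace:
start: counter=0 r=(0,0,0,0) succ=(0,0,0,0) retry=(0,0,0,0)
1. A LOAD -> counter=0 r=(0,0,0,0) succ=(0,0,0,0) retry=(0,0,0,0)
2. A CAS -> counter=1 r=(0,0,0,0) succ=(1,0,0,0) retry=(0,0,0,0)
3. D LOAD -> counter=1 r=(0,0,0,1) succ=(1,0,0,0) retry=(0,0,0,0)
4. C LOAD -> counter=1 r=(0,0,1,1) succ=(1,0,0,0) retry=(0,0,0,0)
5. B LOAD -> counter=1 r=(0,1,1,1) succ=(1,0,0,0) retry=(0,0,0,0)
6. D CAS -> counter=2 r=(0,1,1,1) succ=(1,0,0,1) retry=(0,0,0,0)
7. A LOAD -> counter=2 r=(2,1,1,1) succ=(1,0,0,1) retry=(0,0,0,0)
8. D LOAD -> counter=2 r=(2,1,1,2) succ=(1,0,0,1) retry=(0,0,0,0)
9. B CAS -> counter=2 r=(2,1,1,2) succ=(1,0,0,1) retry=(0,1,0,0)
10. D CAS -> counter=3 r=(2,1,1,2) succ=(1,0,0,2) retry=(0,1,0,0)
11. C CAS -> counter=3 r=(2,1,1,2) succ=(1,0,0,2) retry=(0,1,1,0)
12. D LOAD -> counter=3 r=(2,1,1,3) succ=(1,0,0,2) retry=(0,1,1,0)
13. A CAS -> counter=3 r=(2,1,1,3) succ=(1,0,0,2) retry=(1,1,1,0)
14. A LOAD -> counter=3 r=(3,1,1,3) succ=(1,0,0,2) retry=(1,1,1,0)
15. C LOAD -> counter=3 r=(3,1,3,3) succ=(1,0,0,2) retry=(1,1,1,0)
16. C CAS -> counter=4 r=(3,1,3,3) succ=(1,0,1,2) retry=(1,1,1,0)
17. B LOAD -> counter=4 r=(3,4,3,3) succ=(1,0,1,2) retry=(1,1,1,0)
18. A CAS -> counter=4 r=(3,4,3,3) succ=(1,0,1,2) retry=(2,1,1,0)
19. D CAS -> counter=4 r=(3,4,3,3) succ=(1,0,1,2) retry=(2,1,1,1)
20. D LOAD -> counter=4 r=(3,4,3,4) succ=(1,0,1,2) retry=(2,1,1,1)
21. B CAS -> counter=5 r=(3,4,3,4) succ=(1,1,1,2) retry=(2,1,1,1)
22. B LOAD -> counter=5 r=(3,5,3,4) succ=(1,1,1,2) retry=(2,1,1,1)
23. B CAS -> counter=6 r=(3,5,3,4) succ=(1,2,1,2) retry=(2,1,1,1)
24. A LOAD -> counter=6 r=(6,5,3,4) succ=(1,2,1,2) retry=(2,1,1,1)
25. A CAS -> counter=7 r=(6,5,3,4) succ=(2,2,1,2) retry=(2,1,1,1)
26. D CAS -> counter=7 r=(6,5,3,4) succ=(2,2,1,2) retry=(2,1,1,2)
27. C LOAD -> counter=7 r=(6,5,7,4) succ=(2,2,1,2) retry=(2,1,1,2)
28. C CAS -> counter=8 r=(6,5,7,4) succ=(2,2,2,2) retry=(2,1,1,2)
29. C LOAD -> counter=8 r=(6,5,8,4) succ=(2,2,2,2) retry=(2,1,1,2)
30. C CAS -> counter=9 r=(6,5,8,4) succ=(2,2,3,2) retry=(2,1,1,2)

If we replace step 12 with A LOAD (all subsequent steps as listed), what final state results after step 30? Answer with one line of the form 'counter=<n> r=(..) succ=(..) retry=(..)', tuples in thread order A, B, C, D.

(re-executing from step 12 with the substitution; state before step 12: counter=3 r=(2,1,1,2) succ=(1,0,0,2) retry=(0,1,1,0))
12. A LOAD -> counter=3 r=(3,1,1,2) succ=(1,0,0,2) retry=(0,1,1,0)
13. A CAS -> counter=4 r=(3,1,1,2) succ=(2,0,0,2) retry=(0,1,1,0)
14. A LOAD -> counter=4 r=(4,1,1,2) succ=(2,0,0,2) retry=(0,1,1,0)
15. C LOAD -> counter=4 r=(4,1,4,2) succ=(2,0,0,2) retry=(0,1,1,0)
16. C CAS -> counter=5 r=(4,1,4,2) succ=(2,0,1,2) retry=(0,1,1,0)
17. B LOAD -> counter=5 r=(4,5,4,2) succ=(2,0,1,2) retry=(0,1,1,0)
18. A CAS -> counter=5 r=(4,5,4,2) succ=(2,0,1,2) retry=(1,1,1,0)
19. D CAS -> counter=5 r=(4,5,4,2) succ=(2,0,1,2) retry=(1,1,1,1)
20. D LOAD -> counter=5 r=(4,5,4,5) succ=(2,0,1,2) retry=(1,1,1,1)
21. B CAS -> counter=6 r=(4,5,4,5) succ=(2,1,1,2) retry=(1,1,1,1)
22. B LOAD -> counter=6 r=(4,6,4,5) succ=(2,1,1,2) retry=(1,1,1,1)
23. B CAS -> counter=7 r=(4,6,4,5) succ=(2,2,1,2) retry=(1,1,1,1)
24. A LOAD -> counter=7 r=(7,6,4,5) succ=(2,2,1,2) retry=(1,1,1,1)
25. A CAS -> counter=8 r=(7,6,4,5) succ=(3,2,1,2) retry=(1,1,1,1)
26. D CAS -> counter=8 r=(7,6,4,5) succ=(3,2,1,2) retry=(1,1,1,2)
27. C LOAD -> counter=8 r=(7,6,8,5) succ=(3,2,1,2) retry=(1,1,1,2)
28. C CAS -> counter=9 r=(7,6,8,5) succ=(3,2,2,2) retry=(1,1,1,2)
29. C LOAD -> counter=9 r=(7,6,9,5) succ=(3,2,2,2) retry=(1,1,1,2)
30. C CAS -> counter=10 r=(7,6,9,5) succ=(3,2,3,2) retry=(1,1,1,2)

counter=10 r=(7,6,9,5) succ=(3,2,3,2) retry=(1,1,1,2)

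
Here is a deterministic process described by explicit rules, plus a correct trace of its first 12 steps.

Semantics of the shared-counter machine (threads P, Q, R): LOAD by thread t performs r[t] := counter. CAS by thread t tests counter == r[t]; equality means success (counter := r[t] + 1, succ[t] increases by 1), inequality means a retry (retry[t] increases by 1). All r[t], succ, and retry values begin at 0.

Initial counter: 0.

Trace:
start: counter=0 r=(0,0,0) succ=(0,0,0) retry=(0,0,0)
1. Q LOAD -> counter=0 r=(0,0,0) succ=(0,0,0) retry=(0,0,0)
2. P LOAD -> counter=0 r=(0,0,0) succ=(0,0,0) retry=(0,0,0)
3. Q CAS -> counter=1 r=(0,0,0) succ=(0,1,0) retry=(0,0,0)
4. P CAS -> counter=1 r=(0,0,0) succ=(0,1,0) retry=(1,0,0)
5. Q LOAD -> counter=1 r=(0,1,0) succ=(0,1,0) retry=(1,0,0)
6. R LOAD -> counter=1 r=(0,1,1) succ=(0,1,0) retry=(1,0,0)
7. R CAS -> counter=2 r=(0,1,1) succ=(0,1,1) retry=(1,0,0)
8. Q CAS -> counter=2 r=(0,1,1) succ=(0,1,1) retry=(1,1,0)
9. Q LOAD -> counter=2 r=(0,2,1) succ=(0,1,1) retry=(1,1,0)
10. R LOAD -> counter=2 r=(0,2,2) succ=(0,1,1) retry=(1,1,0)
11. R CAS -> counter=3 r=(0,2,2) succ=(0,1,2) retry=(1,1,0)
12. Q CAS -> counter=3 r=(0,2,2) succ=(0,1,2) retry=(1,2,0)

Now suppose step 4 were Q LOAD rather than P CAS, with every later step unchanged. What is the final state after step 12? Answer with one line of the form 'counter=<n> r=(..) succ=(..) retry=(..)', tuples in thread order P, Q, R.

counter=3 r=(0,2,2) succ=(0,1,2) retry=(0,2,0)

(re-executing from step 4 with the substitution; state before step 4: counter=1 r=(0,0,0) succ=(0,1,0) retry=(0,0,0))
4. Q LOAD -> counter=1 r=(0,1,0) succ=(0,1,0) retry=(0,0,0)
5. Q LOAD -> counter=1 r=(0,1,0) succ=(0,1,0) retry=(0,0,0)
6. R LOAD -> counter=1 r=(0,1,1) succ=(0,1,0) retry=(0,0,0)
7. R CAS -> counter=2 r=(0,1,1) succ=(0,1,1) retry=(0,0,0)
8. Q CAS -> counter=2 r=(0,1,1) succ=(0,1,1) retry=(0,1,0)
9. Q LOAD -> counter=2 r=(0,2,1) succ=(0,1,1) retry=(0,1,0)
10. R LOAD -> counter=2 r=(0,2,2) succ=(0,1,1) retry=(0,1,0)
11. R CAS -> counter=3 r=(0,2,2) succ=(0,1,2) retry=(0,1,0)
12. Q CAS -> counter=3 r=(0,2,2) succ=(0,1,2) retry=(0,2,0)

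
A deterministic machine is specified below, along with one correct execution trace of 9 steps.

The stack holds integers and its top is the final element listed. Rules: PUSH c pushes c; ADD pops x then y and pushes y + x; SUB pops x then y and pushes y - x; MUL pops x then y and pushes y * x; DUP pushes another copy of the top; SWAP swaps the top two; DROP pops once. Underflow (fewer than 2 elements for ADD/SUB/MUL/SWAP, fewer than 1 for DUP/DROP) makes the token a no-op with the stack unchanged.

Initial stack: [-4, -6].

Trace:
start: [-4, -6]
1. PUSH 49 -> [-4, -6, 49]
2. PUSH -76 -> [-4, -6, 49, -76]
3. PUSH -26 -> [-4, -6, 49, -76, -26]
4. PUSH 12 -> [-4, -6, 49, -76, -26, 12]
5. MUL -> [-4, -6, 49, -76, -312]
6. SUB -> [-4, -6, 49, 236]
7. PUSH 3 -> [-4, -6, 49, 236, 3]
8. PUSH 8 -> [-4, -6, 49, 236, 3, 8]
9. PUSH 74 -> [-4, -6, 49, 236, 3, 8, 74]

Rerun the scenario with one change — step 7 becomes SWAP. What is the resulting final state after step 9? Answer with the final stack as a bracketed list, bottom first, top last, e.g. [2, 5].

(re-executing from step 7 with the substitution; state before step 7: [-4, -6, 49, 236])
7. SWAP -> [-4, -6, 236, 49]
8. PUSH 8 -> [-4, -6, 236, 49, 8]
9. PUSH 74 -> [-4, -6, 236, 49, 8, 74]

[-4, -6, 236, 49, 8, 74]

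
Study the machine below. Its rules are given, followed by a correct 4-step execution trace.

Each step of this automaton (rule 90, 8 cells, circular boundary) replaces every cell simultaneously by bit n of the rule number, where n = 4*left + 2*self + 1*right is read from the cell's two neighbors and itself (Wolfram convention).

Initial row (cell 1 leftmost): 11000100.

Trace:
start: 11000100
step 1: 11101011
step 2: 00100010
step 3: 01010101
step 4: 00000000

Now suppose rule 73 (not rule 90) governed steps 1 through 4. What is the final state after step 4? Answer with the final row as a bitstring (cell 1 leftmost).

(re-executing steps 1..4 under rule 73; state before step 1: 11000100)
step 1: 11010000
step 2: 11000110
step 3: 11010110
step 4: 11000110

11000110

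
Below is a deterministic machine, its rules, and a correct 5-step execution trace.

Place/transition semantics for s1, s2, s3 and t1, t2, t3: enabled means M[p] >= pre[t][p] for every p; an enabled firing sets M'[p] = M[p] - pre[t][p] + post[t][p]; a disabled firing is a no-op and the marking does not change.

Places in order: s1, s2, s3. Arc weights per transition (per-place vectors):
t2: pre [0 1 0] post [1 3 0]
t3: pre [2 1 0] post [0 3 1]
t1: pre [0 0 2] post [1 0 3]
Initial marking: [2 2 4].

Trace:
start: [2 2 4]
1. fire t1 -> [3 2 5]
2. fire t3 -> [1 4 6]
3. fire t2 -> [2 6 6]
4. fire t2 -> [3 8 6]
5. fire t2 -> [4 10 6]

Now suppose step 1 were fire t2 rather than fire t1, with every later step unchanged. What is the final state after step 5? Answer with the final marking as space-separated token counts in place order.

(re-executing from step 1 with the substitution; state before step 1: [2 2 4])
1. fire t2 -> [3 4 4]
2. fire t3 -> [1 6 5]
3. fire t2 -> [2 8 5]
4. fire t2 -> [3 10 5]
5. fire t2 -> [4 12 5]

4 12 5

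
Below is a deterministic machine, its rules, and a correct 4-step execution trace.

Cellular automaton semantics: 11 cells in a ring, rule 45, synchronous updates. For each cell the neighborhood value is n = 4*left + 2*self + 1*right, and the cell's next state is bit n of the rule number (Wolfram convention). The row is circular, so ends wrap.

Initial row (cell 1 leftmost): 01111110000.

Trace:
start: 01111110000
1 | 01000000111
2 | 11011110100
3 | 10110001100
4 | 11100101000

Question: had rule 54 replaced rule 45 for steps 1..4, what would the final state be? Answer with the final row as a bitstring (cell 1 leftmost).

01111110111

(re-executing steps 1..4 under rule 54; state before step 1: 01111110000)
1 | 10000001000
2 | 11000011101
3 | 00100100010
4 | 01111110111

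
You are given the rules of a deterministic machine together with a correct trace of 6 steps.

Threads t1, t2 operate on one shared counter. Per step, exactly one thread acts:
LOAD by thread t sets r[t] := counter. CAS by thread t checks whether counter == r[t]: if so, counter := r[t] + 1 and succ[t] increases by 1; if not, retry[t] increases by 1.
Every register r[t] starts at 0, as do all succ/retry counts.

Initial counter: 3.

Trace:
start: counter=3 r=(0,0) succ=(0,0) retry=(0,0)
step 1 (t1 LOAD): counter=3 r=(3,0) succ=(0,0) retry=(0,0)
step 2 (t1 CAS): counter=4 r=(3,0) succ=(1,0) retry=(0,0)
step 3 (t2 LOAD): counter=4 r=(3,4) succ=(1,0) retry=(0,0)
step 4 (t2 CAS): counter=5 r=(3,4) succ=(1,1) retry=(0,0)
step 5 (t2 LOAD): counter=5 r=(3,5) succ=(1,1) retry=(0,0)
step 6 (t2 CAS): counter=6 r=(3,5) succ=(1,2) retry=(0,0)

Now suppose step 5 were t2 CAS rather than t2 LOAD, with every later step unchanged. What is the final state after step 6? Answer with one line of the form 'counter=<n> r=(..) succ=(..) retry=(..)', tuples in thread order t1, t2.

(re-executing from step 5 with the substitution; state before step 5: counter=5 r=(3,4) succ=(1,1) retry=(0,0))
step 5 (t2 CAS): counter=5 r=(3,4) succ=(1,1) retry=(0,1)
step 6 (t2 CAS): counter=5 r=(3,4) succ=(1,1) retry=(0,2)

counter=5 r=(3,4) succ=(1,1) retry=(0,2)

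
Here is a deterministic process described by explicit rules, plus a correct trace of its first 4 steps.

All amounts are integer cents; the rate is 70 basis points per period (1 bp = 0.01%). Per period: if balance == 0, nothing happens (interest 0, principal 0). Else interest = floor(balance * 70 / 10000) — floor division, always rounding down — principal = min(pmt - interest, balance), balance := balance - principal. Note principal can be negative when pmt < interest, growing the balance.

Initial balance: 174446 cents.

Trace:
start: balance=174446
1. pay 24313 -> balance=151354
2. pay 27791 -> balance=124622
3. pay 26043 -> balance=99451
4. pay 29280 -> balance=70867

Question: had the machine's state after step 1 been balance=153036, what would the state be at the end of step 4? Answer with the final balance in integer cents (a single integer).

72585

state after step 1 := balance=153036
2. pay 27791 -> balance=126316
3. pay 26043 -> balance=101157
4. pay 29280 -> balance=72585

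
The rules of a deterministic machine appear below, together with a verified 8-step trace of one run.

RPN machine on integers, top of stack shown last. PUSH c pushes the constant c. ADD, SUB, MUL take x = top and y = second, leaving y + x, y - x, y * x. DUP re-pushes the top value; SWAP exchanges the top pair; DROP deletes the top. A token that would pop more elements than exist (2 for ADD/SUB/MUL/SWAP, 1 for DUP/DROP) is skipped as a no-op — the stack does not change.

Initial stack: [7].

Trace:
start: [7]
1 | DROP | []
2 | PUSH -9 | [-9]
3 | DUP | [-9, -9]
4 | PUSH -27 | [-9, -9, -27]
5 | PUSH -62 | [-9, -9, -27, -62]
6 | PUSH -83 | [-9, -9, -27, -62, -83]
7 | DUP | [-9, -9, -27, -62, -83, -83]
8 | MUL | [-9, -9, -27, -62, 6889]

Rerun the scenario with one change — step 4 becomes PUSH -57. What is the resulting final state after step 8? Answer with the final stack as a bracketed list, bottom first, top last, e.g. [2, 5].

[-9, -9, -57, -62, 6889]

(re-executing from step 4 with the substitution; state before step 4: [-9, -9])
4 | PUSH -57 | [-9, -9, -57]
5 | PUSH -62 | [-9, -9, -57, -62]
6 | PUSH -83 | [-9, -9, -57, -62, -83]
7 | DUP | [-9, -9, -57, -62, -83, -83]
8 | MUL | [-9, -9, -57, -62, 6889]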